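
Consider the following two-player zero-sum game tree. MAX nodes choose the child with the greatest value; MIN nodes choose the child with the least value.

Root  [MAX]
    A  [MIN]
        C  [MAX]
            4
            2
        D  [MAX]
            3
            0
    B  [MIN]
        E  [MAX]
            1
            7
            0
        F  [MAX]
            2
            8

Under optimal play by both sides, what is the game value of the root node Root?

C (MAX): max(4, 2) = 4
D (MAX): max(3, 0) = 3
A (MIN): min(4, 3) = 3
E (MAX): max(1, 7, 0) = 7
F (MAX): max(2, 8) = 8
B (MIN): min(7, 8) = 7
Root (MAX): max(3, 7) = 7

7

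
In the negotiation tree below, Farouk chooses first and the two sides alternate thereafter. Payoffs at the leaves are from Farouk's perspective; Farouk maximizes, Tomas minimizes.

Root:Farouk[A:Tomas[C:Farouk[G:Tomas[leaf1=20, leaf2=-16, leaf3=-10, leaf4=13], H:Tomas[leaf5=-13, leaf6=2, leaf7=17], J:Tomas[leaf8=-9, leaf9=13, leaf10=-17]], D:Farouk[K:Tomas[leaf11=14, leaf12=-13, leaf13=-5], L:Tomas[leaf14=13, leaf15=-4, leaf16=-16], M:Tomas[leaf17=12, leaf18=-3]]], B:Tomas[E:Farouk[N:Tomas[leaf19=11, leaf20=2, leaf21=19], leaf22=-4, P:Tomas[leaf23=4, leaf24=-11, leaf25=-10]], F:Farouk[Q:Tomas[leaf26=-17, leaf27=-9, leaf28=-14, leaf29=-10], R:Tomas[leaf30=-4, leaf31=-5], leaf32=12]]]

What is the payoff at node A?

G (Tomas): min(20, -16, -10, 13) = -16
H (Tomas): min(-13, 2, 17) = -13
J (Tomas): min(-9, 13, -17) = -17
C (Farouk): max(-16, -13, -17) = -13
K (Tomas): min(14, -13, -5) = -13
L (Tomas): min(13, -4, -16) = -16
M (Tomas): min(12, -3) = -3
D (Farouk): max(-13, -16, -3) = -3
A (Tomas): min(-13, -3) = -13

-13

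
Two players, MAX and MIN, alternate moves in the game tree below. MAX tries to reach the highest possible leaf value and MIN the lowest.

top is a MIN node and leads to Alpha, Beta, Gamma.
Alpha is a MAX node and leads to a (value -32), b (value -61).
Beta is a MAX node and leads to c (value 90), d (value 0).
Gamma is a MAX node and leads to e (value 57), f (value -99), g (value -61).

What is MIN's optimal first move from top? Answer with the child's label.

Alpha

Alpha (MAX): max(-32, -61) = -32
Beta (MAX): max(90, 0) = 90
Gamma (MAX): max(57, -99, -61) = 57
top (MIN): min(-32, 90, 57) = -32
MIN at top wants the lowest of {Alpha=-32, Beta=90, Gamma=57}, so chooses Alpha.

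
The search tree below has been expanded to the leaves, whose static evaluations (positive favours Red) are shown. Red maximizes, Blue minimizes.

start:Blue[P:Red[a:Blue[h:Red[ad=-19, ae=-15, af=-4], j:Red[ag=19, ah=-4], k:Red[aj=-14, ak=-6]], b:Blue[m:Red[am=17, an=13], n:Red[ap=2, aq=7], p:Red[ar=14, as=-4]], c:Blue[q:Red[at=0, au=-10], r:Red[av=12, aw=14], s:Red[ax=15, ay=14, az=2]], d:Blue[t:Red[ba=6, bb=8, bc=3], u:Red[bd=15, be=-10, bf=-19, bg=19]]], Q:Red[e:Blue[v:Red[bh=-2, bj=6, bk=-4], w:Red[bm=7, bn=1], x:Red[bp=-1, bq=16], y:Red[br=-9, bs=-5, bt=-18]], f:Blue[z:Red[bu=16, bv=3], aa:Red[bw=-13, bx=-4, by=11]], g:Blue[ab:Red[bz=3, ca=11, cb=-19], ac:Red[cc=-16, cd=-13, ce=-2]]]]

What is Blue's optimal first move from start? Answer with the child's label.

P

h (Red): max(-19, -15, -4) = -4
j (Red): max(19, -4) = 19
k (Red): max(-14, -6) = -6
a (Blue): min(-4, 19, -6) = -6
m (Red): max(17, 13) = 17
n (Red): max(2, 7) = 7
p (Red): max(14, -4) = 14
b (Blue): min(17, 7, 14) = 7
q (Red): max(0, -10) = 0
r (Red): max(12, 14) = 14
s (Red): max(15, 14, 2) = 15
c (Blue): min(0, 14, 15) = 0
t (Red): max(6, 8, 3) = 8
u (Red): max(15, -10, -19, 19) = 19
d (Blue): min(8, 19) = 8
P (Red): max(-6, 7, 0, 8) = 8
v (Red): max(-2, 6, -4) = 6
w (Red): max(7, 1) = 7
x (Red): max(-1, 16) = 16
y (Red): max(-9, -5, -18) = -5
e (Blue): min(6, 7, 16, -5) = -5
z (Red): max(16, 3) = 16
aa (Red): max(-13, -4, 11) = 11
f (Blue): min(16, 11) = 11
ab (Red): max(3, 11, -19) = 11
ac (Red): max(-16, -13, -2) = -2
g (Blue): min(11, -2) = -2
Q (Red): max(-5, 11, -2) = 11
start (Blue): min(8, 11) = 8
Blue at start wants the lowest of {P=8, Q=11}, so chooses P.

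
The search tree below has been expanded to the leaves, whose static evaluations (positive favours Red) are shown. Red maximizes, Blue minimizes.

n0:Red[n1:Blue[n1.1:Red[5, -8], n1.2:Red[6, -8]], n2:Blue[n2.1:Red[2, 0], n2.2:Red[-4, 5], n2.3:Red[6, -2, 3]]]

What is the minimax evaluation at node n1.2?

n1.2 (Red): max(6, -8) = 6

6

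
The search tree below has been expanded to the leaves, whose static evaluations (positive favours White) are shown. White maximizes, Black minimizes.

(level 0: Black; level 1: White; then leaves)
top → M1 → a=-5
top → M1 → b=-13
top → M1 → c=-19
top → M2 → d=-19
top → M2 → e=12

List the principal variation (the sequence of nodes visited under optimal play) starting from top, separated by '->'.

top -> M1 -> a

M1 (White): max(-5, -13, -19) = -5
M2 (White): max(-19, 12) = 12
top (Black): min(-5, 12) = -5
At top, Black picks M1 (lowest: -5).
At M1, White picks a (highest: -5).
Terminal value -5.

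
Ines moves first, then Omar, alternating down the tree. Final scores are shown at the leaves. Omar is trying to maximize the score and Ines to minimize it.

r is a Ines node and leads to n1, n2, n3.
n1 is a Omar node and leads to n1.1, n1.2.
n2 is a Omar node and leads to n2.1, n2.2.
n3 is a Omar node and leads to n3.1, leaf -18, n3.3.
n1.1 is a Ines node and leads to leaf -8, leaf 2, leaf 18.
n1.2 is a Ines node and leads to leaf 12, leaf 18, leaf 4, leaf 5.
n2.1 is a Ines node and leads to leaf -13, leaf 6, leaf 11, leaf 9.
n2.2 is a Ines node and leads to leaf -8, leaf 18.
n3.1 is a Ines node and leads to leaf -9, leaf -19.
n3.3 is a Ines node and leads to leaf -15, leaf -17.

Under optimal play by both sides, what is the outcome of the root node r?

n1.1 (Ines): min(-8, 2, 18) = -8
n1.2 (Ines): min(12, 18, 4, 5) = 4
n1 (Omar): max(-8, 4) = 4
n2.1 (Ines): min(-13, 6, 11, 9) = -13
n2.2 (Ines): min(-8, 18) = -8
n2 (Omar): max(-13, -8) = -8
n3.1 (Ines): min(-9, -19) = -19
n3.3 (Ines): min(-15, -17) = -17
n3 (Omar): max(-19, -18, -17) = -17
r (Ines): min(4, -8, -17) = -17

-17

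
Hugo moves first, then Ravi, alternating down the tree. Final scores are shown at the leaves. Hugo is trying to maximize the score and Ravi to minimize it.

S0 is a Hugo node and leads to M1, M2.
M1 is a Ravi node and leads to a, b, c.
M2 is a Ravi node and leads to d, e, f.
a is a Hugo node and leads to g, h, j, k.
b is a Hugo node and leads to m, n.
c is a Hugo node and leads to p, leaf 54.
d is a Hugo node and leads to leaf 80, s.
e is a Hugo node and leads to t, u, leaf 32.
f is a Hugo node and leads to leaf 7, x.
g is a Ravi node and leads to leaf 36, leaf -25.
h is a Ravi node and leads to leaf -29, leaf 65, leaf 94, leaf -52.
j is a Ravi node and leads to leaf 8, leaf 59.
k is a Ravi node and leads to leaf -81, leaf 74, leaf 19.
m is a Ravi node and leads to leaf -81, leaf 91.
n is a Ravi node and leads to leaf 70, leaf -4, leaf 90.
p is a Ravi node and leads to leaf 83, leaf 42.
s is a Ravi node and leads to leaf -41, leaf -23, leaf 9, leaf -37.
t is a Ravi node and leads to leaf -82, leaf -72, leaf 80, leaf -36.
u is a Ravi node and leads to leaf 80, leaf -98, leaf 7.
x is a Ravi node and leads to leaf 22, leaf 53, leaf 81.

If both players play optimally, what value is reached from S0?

g (Ravi): min(36, -25) = -25
h (Ravi): min(-29, 65, 94, -52) = -52
j (Ravi): min(8, 59) = 8
k (Ravi): min(-81, 74, 19) = -81
a (Hugo): max(-25, -52, 8, -81) = 8
m (Ravi): min(-81, 91) = -81
n (Ravi): min(70, -4, 90) = -4
b (Hugo): max(-81, -4) = -4
p (Ravi): min(83, 42) = 42
c (Hugo): max(42, 54) = 54
M1 (Ravi): min(8, -4, 54) = -4
s (Ravi): min(-41, -23, 9, -37) = -41
d (Hugo): max(80, -41) = 80
t (Ravi): min(-82, -72, 80, -36) = -82
u (Ravi): min(80, -98, 7) = -98
e (Hugo): max(-82, -98, 32) = 32
x (Ravi): min(22, 53, 81) = 22
f (Hugo): max(7, 22) = 22
M2 (Ravi): min(80, 32, 22) = 22
S0 (Hugo): max(-4, 22) = 22

22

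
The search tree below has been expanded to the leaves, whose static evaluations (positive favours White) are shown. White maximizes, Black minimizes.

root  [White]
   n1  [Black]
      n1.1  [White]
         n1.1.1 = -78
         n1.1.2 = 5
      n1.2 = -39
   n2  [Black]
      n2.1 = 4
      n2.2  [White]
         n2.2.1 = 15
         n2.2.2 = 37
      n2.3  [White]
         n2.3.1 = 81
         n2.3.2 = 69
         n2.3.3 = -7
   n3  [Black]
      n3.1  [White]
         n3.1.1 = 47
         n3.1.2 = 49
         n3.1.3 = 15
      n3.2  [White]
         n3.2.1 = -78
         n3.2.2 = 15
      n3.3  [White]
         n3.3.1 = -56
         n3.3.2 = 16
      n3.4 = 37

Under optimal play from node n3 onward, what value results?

n3.1 (White): max(47, 49, 15) = 49
n3.2 (White): max(-78, 15) = 15
n3.3 (White): max(-56, 16) = 16
n3 (Black): min(49, 15, 16, 37) = 15

15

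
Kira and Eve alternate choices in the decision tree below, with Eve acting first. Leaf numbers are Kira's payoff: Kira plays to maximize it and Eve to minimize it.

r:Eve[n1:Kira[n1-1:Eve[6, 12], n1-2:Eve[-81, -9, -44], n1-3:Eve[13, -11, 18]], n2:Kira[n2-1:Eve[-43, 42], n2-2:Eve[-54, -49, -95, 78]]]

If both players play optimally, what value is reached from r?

-43

n1-1 (Eve): min(6, 12) = 6
n1-2 (Eve): min(-81, -9, -44) = -81
n1-3 (Eve): min(13, -11, 18) = -11
n1 (Kira): max(6, -81, -11) = 6
n2-1 (Eve): min(-43, 42) = -43
n2-2 (Eve): min(-54, -49, -95, 78) = -95
n2 (Kira): max(-43, -95) = -43
r (Eve): min(6, -43) = -43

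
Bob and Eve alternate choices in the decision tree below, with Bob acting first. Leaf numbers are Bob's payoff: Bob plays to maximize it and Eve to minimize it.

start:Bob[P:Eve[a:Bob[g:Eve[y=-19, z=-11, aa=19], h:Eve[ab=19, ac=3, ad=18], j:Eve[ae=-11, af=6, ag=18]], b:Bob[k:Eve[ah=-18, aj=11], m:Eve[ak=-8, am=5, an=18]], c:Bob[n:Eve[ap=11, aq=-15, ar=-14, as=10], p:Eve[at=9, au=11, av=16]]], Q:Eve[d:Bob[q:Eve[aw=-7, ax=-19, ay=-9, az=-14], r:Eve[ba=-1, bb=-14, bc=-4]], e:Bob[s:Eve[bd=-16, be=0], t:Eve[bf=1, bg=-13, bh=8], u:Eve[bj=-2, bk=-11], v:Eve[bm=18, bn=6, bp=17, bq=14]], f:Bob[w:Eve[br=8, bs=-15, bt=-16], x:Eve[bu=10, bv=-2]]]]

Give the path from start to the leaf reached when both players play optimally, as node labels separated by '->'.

g (Eve): min(-19, -11, 19) = -19
h (Eve): min(19, 3, 18) = 3
j (Eve): min(-11, 6, 18) = -11
a (Bob): max(-19, 3, -11) = 3
k (Eve): min(-18, 11) = -18
m (Eve): min(-8, 5, 18) = -8
b (Bob): max(-18, -8) = -8
n (Eve): min(11, -15, -14, 10) = -15
p (Eve): min(9, 11, 16) = 9
c (Bob): max(-15, 9) = 9
P (Eve): min(3, -8, 9) = -8
q (Eve): min(-7, -19, -9, -14) = -19
r (Eve): min(-1, -14, -4) = -14
d (Bob): max(-19, -14) = -14
s (Eve): min(-16, 0) = -16
t (Eve): min(1, -13, 8) = -13
u (Eve): min(-2, -11) = -11
v (Eve): min(18, 6, 17, 14) = 6
e (Bob): max(-16, -13, -11, 6) = 6
w (Eve): min(8, -15, -16) = -16
x (Eve): min(10, -2) = -2
f (Bob): max(-16, -2) = -2
Q (Eve): min(-14, 6, -2) = -14
start (Bob): max(-8, -14) = -8
At start, Bob picks P (highest: -8).
At P, Eve picks b (lowest: -8).
At b, Bob picks m (highest: -8).
At m, Eve picks ak (lowest: -8).
Terminal value -8.

start -> P -> b -> m -> ak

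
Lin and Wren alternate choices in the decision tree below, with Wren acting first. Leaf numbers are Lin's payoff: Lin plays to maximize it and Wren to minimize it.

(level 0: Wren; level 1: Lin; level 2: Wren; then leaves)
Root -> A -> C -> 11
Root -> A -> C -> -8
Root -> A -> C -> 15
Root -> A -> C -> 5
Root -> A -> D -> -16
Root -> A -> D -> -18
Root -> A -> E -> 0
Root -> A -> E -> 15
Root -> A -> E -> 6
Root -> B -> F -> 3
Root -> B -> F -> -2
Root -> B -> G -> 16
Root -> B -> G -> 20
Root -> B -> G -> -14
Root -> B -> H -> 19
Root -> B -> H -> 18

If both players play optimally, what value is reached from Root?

C (Wren): min(11, -8, 15, 5) = -8
D (Wren): min(-16, -18) = -18
E (Wren): min(0, 15, 6) = 0
A (Lin): max(-8, -18, 0) = 0
F (Wren): min(3, -2) = -2
G (Wren): min(16, 20, -14) = -14
H (Wren): min(19, 18) = 18
B (Lin): max(-2, -14, 18) = 18
Root (Wren): min(0, 18) = 0

0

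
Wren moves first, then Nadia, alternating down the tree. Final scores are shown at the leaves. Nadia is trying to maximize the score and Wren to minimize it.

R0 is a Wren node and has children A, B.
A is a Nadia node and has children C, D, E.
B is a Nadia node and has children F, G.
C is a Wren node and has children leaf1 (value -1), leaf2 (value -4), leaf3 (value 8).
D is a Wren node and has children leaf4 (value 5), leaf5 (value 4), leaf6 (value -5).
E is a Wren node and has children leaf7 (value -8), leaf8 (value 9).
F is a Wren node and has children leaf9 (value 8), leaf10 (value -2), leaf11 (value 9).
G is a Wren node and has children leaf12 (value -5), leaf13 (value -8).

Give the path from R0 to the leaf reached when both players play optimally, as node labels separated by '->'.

C (Wren): min(-1, -4, 8) = -4
D (Wren): min(5, 4, -5) = -5
E (Wren): min(-8, 9) = -8
A (Nadia): max(-4, -5, -8) = -4
F (Wren): min(8, -2, 9) = -2
G (Wren): min(-5, -8) = -8
B (Nadia): max(-2, -8) = -2
R0 (Wren): min(-4, -2) = -4
At R0, Wren picks A (lowest: -4).
At A, Nadia picks C (highest: -4).
At C, Wren picks leaf2 (lowest: -4).
Terminal value -4.

R0 -> A -> C -> leaf2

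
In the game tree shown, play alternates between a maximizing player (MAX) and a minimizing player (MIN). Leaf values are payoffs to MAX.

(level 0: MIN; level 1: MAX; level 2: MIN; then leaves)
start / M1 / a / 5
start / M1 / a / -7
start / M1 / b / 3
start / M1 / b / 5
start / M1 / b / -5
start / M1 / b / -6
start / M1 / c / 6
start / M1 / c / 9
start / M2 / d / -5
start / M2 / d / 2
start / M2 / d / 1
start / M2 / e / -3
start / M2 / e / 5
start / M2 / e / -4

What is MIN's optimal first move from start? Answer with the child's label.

M2

a (MIN): min(5, -7) = -7
b (MIN): min(3, 5, -5, -6) = -6
c (MIN): min(6, 9) = 6
M1 (MAX): max(-7, -6, 6) = 6
d (MIN): min(-5, 2, 1) = -5
e (MIN): min(-3, 5, -4) = -4
M2 (MAX): max(-5, -4) = -4
start (MIN): min(6, -4) = -4
MIN at start wants the lowest of {M1=6, M2=-4}, so chooses M2.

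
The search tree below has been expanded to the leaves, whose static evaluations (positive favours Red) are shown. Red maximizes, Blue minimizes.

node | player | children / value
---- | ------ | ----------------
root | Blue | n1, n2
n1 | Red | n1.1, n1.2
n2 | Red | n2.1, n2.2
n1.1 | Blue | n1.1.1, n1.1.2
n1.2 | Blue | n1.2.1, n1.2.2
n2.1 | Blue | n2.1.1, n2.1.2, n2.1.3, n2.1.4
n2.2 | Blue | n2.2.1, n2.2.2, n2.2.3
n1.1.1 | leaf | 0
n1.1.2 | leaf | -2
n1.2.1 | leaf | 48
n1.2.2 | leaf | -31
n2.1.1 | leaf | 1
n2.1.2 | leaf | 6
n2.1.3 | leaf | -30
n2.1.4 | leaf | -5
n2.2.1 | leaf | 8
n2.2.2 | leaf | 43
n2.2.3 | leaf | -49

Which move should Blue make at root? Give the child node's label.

n2

n1.1 (Blue): min(0, -2) = -2
n1.2 (Blue): min(48, -31) = -31
n1 (Red): max(-2, -31) = -2
n2.1 (Blue): min(1, 6, -30, -5) = -30
n2.2 (Blue): min(8, 43, -49) = -49
n2 (Red): max(-30, -49) = -30
root (Blue): min(-2, -30) = -30
Blue at root wants the lowest of {n1=-2, n2=-30}, so chooses n2.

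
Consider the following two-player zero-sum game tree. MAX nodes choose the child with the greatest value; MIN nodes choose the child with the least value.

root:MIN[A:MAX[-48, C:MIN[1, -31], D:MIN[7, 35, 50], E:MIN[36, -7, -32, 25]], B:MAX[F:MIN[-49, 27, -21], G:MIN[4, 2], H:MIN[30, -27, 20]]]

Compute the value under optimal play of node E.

E (MIN): min(36, -7, -32, 25) = -32

-32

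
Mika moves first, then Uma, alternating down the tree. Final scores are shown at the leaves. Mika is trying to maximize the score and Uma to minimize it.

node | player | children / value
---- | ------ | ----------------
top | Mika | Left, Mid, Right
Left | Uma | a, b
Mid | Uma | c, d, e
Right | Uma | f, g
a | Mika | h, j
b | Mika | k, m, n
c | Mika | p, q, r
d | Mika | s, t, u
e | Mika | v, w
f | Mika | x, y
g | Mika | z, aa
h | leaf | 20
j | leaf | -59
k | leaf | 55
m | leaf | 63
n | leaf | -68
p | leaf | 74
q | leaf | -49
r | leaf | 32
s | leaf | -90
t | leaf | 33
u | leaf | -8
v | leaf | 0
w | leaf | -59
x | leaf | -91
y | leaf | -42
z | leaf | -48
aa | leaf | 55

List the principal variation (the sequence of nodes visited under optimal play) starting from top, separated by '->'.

top -> Left -> a -> h

a (Mika): max(20, -59) = 20
b (Mika): max(55, 63, -68) = 63
Left (Uma): min(20, 63) = 20
c (Mika): max(74, -49, 32) = 74
d (Mika): max(-90, 33, -8) = 33
e (Mika): max(0, -59) = 0
Mid (Uma): min(74, 33, 0) = 0
f (Mika): max(-91, -42) = -42
g (Mika): max(-48, 55) = 55
Right (Uma): min(-42, 55) = -42
top (Mika): max(20, 0, -42) = 20
At top, Mika picks Left (highest: 20).
At Left, Uma picks a (lowest: 20).
At a, Mika picks h (highest: 20).
Terminal value 20.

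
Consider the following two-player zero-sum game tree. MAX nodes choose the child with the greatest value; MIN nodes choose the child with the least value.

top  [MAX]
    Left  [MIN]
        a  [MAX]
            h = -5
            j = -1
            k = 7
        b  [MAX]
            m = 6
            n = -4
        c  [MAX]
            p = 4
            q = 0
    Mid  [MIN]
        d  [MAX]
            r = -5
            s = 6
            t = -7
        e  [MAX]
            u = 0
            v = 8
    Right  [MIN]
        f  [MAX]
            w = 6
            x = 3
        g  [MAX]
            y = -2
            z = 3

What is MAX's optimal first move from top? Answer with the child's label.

Mid

a (MAX): max(-5, -1, 7) = 7
b (MAX): max(6, -4) = 6
c (MAX): max(4, 0) = 4
Left (MIN): min(7, 6, 4) = 4
d (MAX): max(-5, 6, -7) = 6
e (MAX): max(0, 8) = 8
Mid (MIN): min(6, 8) = 6
f (MAX): max(6, 3) = 6
g (MAX): max(-2, 3) = 3
Right (MIN): min(6, 3) = 3
top (MAX): max(4, 6, 3) = 6
MAX at top wants the highest of {Left=4, Mid=6, Right=3}, so chooses Mid.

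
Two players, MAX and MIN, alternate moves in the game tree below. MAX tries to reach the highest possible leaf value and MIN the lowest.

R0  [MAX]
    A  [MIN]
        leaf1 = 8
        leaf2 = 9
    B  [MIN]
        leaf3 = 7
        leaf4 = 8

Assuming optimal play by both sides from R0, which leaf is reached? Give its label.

leaf1

A (MIN): min(8, 9) = 8
B (MIN): min(7, 8) = 7
R0 (MAX): max(8, 7) = 8
At R0, MAX picks A (highest: 8).
At A, MIN picks leaf1 (lowest: 8).
Terminal value 8.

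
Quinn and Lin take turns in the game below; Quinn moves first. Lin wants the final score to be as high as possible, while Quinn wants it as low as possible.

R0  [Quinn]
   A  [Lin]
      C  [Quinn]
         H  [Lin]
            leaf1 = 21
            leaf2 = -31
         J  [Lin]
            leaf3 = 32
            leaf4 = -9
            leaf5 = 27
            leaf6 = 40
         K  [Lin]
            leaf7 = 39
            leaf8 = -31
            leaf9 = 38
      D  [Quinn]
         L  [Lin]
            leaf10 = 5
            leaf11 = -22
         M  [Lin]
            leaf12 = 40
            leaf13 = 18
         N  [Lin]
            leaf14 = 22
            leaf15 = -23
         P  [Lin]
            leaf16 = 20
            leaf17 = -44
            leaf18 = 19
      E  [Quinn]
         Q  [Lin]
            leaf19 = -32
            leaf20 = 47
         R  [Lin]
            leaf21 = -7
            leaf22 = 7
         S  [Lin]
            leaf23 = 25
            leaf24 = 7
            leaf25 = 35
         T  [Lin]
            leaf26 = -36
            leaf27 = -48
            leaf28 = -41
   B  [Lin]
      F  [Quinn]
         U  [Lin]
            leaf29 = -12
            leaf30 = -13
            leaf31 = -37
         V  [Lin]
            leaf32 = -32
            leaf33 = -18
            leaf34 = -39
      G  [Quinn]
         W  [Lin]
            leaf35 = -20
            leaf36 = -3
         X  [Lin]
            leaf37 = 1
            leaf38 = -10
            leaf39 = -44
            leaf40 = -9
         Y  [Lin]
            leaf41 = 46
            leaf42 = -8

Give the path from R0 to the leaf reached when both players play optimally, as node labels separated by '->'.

R0 -> B -> G -> W -> leaf36

H (Lin): max(21, -31) = 21
J (Lin): max(32, -9, 27, 40) = 40
K (Lin): max(39, -31, 38) = 39
C (Quinn): min(21, 40, 39) = 21
L (Lin): max(5, -22) = 5
M (Lin): max(40, 18) = 40
N (Lin): max(22, -23) = 22
P (Lin): max(20, -44, 19) = 20
D (Quinn): min(5, 40, 22, 20) = 5
Q (Lin): max(-32, 47) = 47
R (Lin): max(-7, 7) = 7
S (Lin): max(25, 7, 35) = 35
T (Lin): max(-36, -48, -41) = -36
E (Quinn): min(47, 7, 35, -36) = -36
A (Lin): max(21, 5, -36) = 21
U (Lin): max(-12, -13, -37) = -12
V (Lin): max(-32, -18, -39) = -18
F (Quinn): min(-12, -18) = -18
W (Lin): max(-20, -3) = -3
X (Lin): max(1, -10, -44, -9) = 1
Y (Lin): max(46, -8) = 46
G (Quinn): min(-3, 1, 46) = -3
B (Lin): max(-18, -3) = -3
R0 (Quinn): min(21, -3) = -3
At R0, Quinn picks B (lowest: -3).
At B, Lin picks G (highest: -3).
At G, Quinn picks W (lowest: -3).
At W, Lin picks leaf36 (highest: -3).
Terminal value -3.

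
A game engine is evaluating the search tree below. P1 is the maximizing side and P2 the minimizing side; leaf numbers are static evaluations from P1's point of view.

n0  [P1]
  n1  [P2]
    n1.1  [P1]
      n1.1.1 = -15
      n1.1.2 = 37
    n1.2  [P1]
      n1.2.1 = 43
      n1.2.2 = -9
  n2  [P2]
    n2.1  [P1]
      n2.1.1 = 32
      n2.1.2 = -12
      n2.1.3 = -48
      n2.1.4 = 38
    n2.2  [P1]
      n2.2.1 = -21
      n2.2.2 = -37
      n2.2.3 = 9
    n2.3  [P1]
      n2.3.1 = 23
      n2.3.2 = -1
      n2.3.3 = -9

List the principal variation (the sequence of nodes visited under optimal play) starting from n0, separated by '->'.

n0 -> n1 -> n1.1 -> n1.1.2

n1.1 (P1): max(-15, 37) = 37
n1.2 (P1): max(43, -9) = 43
n1 (P2): min(37, 43) = 37
n2.1 (P1): max(32, -12, -48, 38) = 38
n2.2 (P1): max(-21, -37, 9) = 9
n2.3 (P1): max(23, -1, -9) = 23
n2 (P2): min(38, 9, 23) = 9
n0 (P1): max(37, 9) = 37
At n0, P1 picks n1 (highest: 37).
At n1, P2 picks n1.1 (lowest: 37).
At n1.1, P1 picks n1.1.2 (highest: 37).
Terminal value 37.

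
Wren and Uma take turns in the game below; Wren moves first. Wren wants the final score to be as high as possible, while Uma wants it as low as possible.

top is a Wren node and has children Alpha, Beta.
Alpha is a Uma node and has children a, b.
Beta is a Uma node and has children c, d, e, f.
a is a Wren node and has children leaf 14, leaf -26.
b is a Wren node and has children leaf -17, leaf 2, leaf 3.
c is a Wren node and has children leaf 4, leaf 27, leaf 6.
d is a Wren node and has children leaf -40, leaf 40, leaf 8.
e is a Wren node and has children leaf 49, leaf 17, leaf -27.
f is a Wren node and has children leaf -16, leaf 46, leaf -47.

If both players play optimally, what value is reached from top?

27

a (Wren): max(14, -26) = 14
b (Wren): max(-17, 2, 3) = 3
Alpha (Uma): min(14, 3) = 3
c (Wren): max(4, 27, 6) = 27
d (Wren): max(-40, 40, 8) = 40
e (Wren): max(49, 17, -27) = 49
f (Wren): max(-16, 46, -47) = 46
Beta (Uma): min(27, 40, 49, 46) = 27
top (Wren): max(3, 27) = 27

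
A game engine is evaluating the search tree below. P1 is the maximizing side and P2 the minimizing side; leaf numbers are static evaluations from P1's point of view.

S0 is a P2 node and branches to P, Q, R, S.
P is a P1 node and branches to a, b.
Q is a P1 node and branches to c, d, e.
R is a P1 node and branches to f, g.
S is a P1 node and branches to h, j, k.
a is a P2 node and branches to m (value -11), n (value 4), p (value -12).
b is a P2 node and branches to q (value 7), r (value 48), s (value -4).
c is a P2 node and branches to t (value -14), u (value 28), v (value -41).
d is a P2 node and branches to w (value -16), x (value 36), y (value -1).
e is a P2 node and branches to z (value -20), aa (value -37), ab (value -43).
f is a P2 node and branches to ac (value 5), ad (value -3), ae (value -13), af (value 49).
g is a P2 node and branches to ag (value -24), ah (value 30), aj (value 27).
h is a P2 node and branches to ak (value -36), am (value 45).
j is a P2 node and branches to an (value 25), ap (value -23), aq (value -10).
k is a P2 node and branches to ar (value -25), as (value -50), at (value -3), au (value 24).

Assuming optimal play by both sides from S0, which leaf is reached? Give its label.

a (P2): min(-11, 4, -12) = -12
b (P2): min(7, 48, -4) = -4
P (P1): max(-12, -4) = -4
c (P2): min(-14, 28, -41) = -41
d (P2): min(-16, 36, -1) = -16
e (P2): min(-20, -37, -43) = -43
Q (P1): max(-41, -16, -43) = -16
f (P2): min(5, -3, -13, 49) = -13
g (P2): min(-24, 30, 27) = -24
R (P1): max(-13, -24) = -13
h (P2): min(-36, 45) = -36
j (P2): min(25, -23, -10) = -23
k (P2): min(-25, -50, -3, 24) = -50
S (P1): max(-36, -23, -50) = -23
S0 (P2): min(-4, -16, -13, -23) = -23
At S0, P2 picks S (lowest: -23).
At S, P1 picks j (highest: -23).
At j, P2 picks ap (lowest: -23).
Terminal value -23.

ap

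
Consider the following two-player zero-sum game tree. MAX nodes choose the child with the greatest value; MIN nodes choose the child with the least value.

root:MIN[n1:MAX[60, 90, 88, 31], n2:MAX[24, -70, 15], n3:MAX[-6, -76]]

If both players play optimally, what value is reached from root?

n1 (MAX): max(60, 90, 88, 31) = 90
n2 (MAX): max(24, -70, 15) = 24
n3 (MAX): max(-6, -76) = -6
root (MIN): min(90, 24, -6) = -6

-6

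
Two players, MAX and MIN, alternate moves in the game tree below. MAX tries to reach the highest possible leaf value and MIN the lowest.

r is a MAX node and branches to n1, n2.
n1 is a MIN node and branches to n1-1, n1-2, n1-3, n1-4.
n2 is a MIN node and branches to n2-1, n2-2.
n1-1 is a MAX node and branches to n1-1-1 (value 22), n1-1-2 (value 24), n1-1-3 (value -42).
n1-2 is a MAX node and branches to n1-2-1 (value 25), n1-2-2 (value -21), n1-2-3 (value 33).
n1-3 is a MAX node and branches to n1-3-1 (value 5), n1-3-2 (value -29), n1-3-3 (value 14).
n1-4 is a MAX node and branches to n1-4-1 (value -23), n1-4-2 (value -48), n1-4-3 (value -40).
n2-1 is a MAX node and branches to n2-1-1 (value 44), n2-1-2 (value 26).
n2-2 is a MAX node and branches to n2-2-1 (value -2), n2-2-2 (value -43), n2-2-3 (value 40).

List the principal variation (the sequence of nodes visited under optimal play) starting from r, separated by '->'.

r -> n2 -> n2-2 -> n2-2-3

n1-1 (MAX): max(22, 24, -42) = 24
n1-2 (MAX): max(25, -21, 33) = 33
n1-3 (MAX): max(5, -29, 14) = 14
n1-4 (MAX): max(-23, -48, -40) = -23
n1 (MIN): min(24, 33, 14, -23) = -23
n2-1 (MAX): max(44, 26) = 44
n2-2 (MAX): max(-2, -43, 40) = 40
n2 (MIN): min(44, 40) = 40
r (MAX): max(-23, 40) = 40
At r, MAX picks n2 (highest: 40).
At n2, MIN picks n2-2 (lowest: 40).
At n2-2, MAX picks n2-2-3 (highest: 40).
Terminal value 40.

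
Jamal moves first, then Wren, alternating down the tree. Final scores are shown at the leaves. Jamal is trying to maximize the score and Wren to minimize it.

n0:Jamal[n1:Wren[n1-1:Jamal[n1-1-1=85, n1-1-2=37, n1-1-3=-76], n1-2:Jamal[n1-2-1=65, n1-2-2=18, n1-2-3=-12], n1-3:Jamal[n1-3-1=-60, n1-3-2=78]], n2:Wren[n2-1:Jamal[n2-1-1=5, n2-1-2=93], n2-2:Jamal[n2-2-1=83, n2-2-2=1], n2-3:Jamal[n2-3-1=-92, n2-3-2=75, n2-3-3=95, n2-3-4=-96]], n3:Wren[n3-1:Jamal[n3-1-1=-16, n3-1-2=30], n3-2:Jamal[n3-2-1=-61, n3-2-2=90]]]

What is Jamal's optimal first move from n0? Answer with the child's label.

n2

n1-1 (Jamal): max(85, 37, -76) = 85
n1-2 (Jamal): max(65, 18, -12) = 65
n1-3 (Jamal): max(-60, 78) = 78
n1 (Wren): min(85, 65, 78) = 65
n2-1 (Jamal): max(5, 93) = 93
n2-2 (Jamal): max(83, 1) = 83
n2-3 (Jamal): max(-92, 75, 95, -96) = 95
n2 (Wren): min(93, 83, 95) = 83
n3-1 (Jamal): max(-16, 30) = 30
n3-2 (Jamal): max(-61, 90) = 90
n3 (Wren): min(30, 90) = 30
n0 (Jamal): max(65, 83, 30) = 83
Jamal at n0 wants the highest of {n1=65, n2=83, n3=30}, so chooses n2.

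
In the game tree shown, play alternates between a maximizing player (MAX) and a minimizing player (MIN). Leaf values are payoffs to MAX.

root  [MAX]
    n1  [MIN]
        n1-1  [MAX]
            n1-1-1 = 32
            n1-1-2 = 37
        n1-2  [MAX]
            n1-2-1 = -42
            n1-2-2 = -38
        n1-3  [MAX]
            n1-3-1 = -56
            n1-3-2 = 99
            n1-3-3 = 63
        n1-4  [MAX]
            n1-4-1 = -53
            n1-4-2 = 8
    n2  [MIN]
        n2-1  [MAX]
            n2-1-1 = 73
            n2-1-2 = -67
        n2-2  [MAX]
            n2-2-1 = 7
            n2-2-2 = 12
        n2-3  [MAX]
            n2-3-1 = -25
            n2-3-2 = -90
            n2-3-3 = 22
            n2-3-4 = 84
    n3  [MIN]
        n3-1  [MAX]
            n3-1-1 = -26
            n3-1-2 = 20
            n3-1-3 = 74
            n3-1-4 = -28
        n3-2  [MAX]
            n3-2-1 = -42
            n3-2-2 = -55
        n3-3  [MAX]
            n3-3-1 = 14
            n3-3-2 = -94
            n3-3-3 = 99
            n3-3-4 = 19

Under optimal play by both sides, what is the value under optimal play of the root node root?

n1-1 (MAX): max(32, 37) = 37
n1-2 (MAX): max(-42, -38) = -38
n1-3 (MAX): max(-56, 99, 63) = 99
n1-4 (MAX): max(-53, 8) = 8
n1 (MIN): min(37, -38, 99, 8) = -38
n2-1 (MAX): max(73, -67) = 73
n2-2 (MAX): max(7, 12) = 12
n2-3 (MAX): max(-25, -90, 22, 84) = 84
n2 (MIN): min(73, 12, 84) = 12
n3-1 (MAX): max(-26, 20, 74, -28) = 74
n3-2 (MAX): max(-42, -55) = -42
n3-3 (MAX): max(14, -94, 99, 19) = 99
n3 (MIN): min(74, -42, 99) = -42
root (MAX): max(-38, 12, -42) = 12

12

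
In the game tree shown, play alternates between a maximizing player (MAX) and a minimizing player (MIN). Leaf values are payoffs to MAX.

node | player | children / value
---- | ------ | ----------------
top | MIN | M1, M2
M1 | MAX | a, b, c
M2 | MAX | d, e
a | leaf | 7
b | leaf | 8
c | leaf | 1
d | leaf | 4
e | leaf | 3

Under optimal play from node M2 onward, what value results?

M2 (MAX): max(4, 3) = 4

4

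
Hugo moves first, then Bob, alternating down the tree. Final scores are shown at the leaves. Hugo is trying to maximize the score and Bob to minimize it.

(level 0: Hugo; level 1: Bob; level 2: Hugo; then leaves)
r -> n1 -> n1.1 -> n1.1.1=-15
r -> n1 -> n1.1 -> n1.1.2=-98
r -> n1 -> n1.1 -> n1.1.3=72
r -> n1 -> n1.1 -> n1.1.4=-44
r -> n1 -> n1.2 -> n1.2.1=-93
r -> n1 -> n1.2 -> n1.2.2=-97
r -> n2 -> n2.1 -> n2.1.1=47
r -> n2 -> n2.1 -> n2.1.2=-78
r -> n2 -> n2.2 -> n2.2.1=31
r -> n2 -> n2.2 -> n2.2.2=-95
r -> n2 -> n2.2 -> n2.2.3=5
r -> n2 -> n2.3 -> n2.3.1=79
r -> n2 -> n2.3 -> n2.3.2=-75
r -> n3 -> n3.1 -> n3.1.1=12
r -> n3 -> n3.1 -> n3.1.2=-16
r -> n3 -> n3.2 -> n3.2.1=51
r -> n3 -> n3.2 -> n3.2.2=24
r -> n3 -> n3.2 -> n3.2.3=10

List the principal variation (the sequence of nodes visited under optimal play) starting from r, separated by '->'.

n1.1 (Hugo): max(-15, -98, 72, -44) = 72
n1.2 (Hugo): max(-93, -97) = -93
n1 (Bob): min(72, -93) = -93
n2.1 (Hugo): max(47, -78) = 47
n2.2 (Hugo): max(31, -95, 5) = 31
n2.3 (Hugo): max(79, -75) = 79
n2 (Bob): min(47, 31, 79) = 31
n3.1 (Hugo): max(12, -16) = 12
n3.2 (Hugo): max(51, 24, 10) = 51
n3 (Bob): min(12, 51) = 12
r (Hugo): max(-93, 31, 12) = 31
At r, Hugo picks n2 (highest: 31).
At n2, Bob picks n2.2 (lowest: 31).
At n2.2, Hugo picks n2.2.1 (highest: 31).
Terminal value 31.

r -> n2 -> n2.2 -> n2.2.1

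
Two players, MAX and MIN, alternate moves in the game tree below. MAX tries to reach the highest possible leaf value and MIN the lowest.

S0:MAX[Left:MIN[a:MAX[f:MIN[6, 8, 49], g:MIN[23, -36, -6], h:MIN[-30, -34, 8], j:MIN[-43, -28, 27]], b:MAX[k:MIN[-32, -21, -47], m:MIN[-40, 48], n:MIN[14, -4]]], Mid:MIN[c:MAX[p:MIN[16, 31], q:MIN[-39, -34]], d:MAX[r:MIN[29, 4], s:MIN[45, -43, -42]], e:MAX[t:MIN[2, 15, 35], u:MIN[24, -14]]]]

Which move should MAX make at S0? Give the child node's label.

f (MIN): min(6, 8, 49) = 6
g (MIN): min(23, -36, -6) = -36
h (MIN): min(-30, -34, 8) = -34
j (MIN): min(-43, -28, 27) = -43
a (MAX): max(6, -36, -34, -43) = 6
k (MIN): min(-32, -21, -47) = -47
m (MIN): min(-40, 48) = -40
n (MIN): min(14, -4) = -4
b (MAX): max(-47, -40, -4) = -4
Left (MIN): min(6, -4) = -4
p (MIN): min(16, 31) = 16
q (MIN): min(-39, -34) = -39
c (MAX): max(16, -39) = 16
r (MIN): min(29, 4) = 4
s (MIN): min(45, -43, -42) = -43
d (MAX): max(4, -43) = 4
t (MIN): min(2, 15, 35) = 2
u (MIN): min(24, -14) = -14
e (MAX): max(2, -14) = 2
Mid (MIN): min(16, 4, 2) = 2
S0 (MAX): max(-4, 2) = 2
MAX at S0 wants the highest of {Left=-4, Mid=2}, so chooses Mid.

Mid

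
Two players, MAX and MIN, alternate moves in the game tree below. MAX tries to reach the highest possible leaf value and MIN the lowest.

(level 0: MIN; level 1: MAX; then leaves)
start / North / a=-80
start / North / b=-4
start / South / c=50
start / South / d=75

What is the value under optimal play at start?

North (MAX): max(-80, -4) = -4
South (MAX): max(50, 75) = 75
start (MIN): min(-4, 75) = -4

-4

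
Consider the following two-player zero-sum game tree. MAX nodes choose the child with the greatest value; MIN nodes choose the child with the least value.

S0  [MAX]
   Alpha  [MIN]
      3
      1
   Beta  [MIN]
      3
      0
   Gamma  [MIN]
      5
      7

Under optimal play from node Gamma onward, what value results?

5

Gamma (MIN): min(5, 7) = 5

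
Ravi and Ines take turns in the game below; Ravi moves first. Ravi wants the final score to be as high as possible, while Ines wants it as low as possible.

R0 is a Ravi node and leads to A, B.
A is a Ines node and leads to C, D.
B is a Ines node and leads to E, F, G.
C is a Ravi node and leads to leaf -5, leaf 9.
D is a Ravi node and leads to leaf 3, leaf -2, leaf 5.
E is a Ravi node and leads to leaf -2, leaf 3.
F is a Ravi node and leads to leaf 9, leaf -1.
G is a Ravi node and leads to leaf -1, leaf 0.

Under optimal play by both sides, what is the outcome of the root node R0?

C (Ravi): max(-5, 9) = 9
D (Ravi): max(3, -2, 5) = 5
A (Ines): min(9, 5) = 5
E (Ravi): max(-2, 3) = 3
F (Ravi): max(9, -1) = 9
G (Ravi): max(-1, 0) = 0
B (Ines): min(3, 9, 0) = 0
R0 (Ravi): max(5, 0) = 5

5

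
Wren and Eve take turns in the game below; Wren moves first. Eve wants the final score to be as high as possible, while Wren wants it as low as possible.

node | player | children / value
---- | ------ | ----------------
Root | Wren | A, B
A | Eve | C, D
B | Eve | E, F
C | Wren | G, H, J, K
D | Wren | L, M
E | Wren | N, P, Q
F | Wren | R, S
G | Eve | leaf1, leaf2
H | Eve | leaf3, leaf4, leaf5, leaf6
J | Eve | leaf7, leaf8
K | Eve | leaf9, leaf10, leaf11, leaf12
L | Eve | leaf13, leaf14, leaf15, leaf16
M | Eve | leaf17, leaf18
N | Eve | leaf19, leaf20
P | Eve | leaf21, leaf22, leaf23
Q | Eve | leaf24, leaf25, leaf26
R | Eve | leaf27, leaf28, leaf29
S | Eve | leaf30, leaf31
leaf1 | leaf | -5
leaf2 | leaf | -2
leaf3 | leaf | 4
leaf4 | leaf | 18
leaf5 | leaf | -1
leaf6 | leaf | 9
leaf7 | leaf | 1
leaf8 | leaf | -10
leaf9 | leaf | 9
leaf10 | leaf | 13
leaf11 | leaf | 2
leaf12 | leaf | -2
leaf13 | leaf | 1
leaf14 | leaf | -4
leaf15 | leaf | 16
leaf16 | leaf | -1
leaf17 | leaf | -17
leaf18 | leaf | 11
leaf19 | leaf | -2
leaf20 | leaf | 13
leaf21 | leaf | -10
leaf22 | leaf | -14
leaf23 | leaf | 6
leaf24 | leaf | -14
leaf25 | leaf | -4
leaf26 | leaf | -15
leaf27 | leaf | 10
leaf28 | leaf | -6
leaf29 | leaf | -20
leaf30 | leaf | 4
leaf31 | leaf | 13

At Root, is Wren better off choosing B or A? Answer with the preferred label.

B

N (Eve): max(-2, 13) = 13
P (Eve): max(-10, -14, 6) = 6
Q (Eve): max(-14, -4, -15) = -4
E (Wren): min(13, 6, -4) = -4
R (Eve): max(10, -6, -20) = 10
S (Eve): max(4, 13) = 13
F (Wren): min(10, 13) = 10
B (Eve): max(-4, 10) = 10
G (Eve): max(-5, -2) = -2
H (Eve): max(4, 18, -1, 9) = 18
J (Eve): max(1, -10) = 1
K (Eve): max(9, 13, 2, -2) = 13
C (Wren): min(-2, 18, 1, 13) = -2
L (Eve): max(1, -4, 16, -1) = 16
M (Eve): max(-17, 11) = 11
D (Wren): min(16, 11) = 11
A (Eve): max(-2, 11) = 11
Wren prefers the lower value; B=10, A=11. B is better since 10 < 11.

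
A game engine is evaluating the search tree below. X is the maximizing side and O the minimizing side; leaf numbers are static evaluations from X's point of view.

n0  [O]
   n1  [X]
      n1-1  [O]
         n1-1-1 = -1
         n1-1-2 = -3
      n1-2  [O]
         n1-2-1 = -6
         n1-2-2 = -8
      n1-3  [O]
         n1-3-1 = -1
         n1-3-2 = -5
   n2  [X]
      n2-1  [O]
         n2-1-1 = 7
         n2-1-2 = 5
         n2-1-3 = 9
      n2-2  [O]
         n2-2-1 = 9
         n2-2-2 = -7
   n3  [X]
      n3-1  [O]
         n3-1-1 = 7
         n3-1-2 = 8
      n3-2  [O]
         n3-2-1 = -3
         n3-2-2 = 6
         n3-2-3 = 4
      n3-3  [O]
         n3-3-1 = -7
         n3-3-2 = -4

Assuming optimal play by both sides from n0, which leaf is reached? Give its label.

n1-1 (O): min(-1, -3) = -3
n1-2 (O): min(-6, -8) = -8
n1-3 (O): min(-1, -5) = -5
n1 (X): max(-3, -8, -5) = -3
n2-1 (O): min(7, 5, 9) = 5
n2-2 (O): min(9, -7) = -7
n2 (X): max(5, -7) = 5
n3-1 (O): min(7, 8) = 7
n3-2 (O): min(-3, 6, 4) = -3
n3-3 (O): min(-7, -4) = -7
n3 (X): max(7, -3, -7) = 7
n0 (O): min(-3, 5, 7) = -3
At n0, O picks n1 (lowest: -3).
At n1, X picks n1-1 (highest: -3).
At n1-1, O picks n1-1-2 (lowest: -3).
Terminal value -3.

n1-1-2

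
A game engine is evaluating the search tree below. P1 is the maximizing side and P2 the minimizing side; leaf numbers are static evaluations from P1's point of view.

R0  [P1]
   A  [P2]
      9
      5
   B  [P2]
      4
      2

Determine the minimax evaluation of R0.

5

A (P2): min(9, 5) = 5
B (P2): min(4, 2) = 2
R0 (P1): max(5, 2) = 5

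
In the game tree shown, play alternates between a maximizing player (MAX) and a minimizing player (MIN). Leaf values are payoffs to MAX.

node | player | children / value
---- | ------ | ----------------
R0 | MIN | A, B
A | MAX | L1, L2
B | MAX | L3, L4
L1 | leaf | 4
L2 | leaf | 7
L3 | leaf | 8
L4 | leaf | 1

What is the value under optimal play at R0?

7

A (MAX): max(4, 7) = 7
B (MAX): max(8, 1) = 8
R0 (MIN): min(7, 8) = 7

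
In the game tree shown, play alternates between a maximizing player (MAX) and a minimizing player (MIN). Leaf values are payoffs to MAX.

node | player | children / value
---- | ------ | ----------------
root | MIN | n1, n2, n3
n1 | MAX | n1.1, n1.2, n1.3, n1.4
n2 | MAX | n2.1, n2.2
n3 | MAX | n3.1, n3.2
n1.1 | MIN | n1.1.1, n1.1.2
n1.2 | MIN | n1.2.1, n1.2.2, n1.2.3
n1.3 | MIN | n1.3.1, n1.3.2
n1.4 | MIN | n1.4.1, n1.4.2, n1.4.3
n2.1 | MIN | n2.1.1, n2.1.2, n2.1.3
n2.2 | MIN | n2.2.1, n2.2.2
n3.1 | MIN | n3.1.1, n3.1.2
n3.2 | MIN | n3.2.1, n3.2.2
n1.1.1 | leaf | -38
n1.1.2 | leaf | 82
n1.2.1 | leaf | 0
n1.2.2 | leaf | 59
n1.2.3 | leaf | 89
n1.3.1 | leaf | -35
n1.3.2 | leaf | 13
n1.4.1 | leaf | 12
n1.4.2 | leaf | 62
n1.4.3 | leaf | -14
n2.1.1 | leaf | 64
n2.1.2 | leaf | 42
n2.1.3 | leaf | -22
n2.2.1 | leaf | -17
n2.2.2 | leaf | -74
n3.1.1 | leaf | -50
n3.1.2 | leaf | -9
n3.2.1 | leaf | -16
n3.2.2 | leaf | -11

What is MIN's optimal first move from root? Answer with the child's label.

n1.1 (MIN): min(-38, 82) = -38
n1.2 (MIN): min(0, 59, 89) = 0
n1.3 (MIN): min(-35, 13) = -35
n1.4 (MIN): min(12, 62, -14) = -14
n1 (MAX): max(-38, 0, -35, -14) = 0
n2.1 (MIN): min(64, 42, -22) = -22
n2.2 (MIN): min(-17, -74) = -74
n2 (MAX): max(-22, -74) = -22
n3.1 (MIN): min(-50, -9) = -50
n3.2 (MIN): min(-16, -11) = -16
n3 (MAX): max(-50, -16) = -16
root (MIN): min(0, -22, -16) = -22
MIN at root wants the lowest of {n1=0, n2=-22, n3=-16}, so chooses n2.

n2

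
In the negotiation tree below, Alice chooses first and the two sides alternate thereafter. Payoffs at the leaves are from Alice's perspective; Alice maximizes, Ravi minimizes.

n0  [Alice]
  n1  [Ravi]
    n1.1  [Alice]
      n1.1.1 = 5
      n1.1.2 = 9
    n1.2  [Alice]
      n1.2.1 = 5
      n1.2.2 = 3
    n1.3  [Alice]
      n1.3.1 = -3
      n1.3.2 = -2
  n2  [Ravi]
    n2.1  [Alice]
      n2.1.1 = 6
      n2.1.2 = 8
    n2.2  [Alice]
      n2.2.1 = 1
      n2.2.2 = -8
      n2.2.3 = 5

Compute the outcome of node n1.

n1.1 (Alice): max(5, 9) = 9
n1.2 (Alice): max(5, 3) = 5
n1.3 (Alice): max(-3, -2) = -2
n1 (Ravi): min(9, 5, -2) = -2

-2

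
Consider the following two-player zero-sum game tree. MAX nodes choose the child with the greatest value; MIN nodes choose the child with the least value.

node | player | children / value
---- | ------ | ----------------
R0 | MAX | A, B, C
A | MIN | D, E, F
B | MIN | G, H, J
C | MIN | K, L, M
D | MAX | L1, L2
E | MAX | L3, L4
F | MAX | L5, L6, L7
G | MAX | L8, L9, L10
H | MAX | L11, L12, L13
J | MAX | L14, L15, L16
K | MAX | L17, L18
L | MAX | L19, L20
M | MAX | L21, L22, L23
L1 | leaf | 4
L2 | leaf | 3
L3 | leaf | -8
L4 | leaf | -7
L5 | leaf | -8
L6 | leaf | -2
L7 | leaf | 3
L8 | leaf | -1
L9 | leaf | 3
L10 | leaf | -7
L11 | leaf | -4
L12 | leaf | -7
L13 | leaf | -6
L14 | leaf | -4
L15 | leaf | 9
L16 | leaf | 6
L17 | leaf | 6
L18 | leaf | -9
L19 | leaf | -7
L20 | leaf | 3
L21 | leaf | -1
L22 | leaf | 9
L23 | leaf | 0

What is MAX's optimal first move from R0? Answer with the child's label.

D (MAX): max(4, 3) = 4
E (MAX): max(-8, -7) = -7
F (MAX): max(-8, -2, 3) = 3
A (MIN): min(4, -7, 3) = -7
G (MAX): max(-1, 3, -7) = 3
H (MAX): max(-4, -7, -6) = -4
J (MAX): max(-4, 9, 6) = 9
B (MIN): min(3, -4, 9) = -4
K (MAX): max(6, -9) = 6
L (MAX): max(-7, 3) = 3
M (MAX): max(-1, 9, 0) = 9
C (MIN): min(6, 3, 9) = 3
R0 (MAX): max(-7, -4, 3) = 3
MAX at R0 wants the highest of {A=-7, B=-4, C=3}, so chooses C.

C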